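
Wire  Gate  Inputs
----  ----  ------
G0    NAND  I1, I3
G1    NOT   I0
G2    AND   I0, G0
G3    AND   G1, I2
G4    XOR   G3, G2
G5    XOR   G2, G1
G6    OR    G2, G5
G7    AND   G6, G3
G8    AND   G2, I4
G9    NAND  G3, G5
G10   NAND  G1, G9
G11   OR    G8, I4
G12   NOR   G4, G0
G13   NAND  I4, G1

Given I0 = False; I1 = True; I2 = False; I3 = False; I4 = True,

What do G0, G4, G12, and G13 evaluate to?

G0 = I1 NAND I3 = True NAND False = True
G1 = NOT I0 = NOT False = True
G2 = I0 AND G0 = False AND True = False
G3 = G1 AND I2 = True AND False = False
G4 = G3 XOR G2 = False XOR False = False
G12 = G4 NOR G0 = False NOR True = False
G13 = I4 NAND G1 = True NAND True = False

G0 = True, G4 = False, G12 = False, G13 = False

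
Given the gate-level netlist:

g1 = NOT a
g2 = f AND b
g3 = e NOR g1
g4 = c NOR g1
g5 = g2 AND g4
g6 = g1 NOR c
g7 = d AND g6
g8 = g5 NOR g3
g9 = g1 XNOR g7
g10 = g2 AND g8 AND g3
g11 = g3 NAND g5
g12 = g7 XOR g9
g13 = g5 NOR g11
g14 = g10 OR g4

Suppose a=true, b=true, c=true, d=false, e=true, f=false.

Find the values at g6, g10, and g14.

g6 = false, g10 = false, g14 = false

g1 = NOT a = NOT true = false
g2 = f AND b = false AND true = false
g3 = e NOR g1 = true NOR false = false
g4 = c NOR g1 = true NOR false = false
g5 = g2 AND g4 = false AND false = false
g6 = g1 NOR c = false NOR true = false
g8 = g5 NOR g3 = false NOR false = true
g10 = g2 AND g8 AND g3 = false AND true AND false = false
g14 = g10 OR g4 = false OR false = false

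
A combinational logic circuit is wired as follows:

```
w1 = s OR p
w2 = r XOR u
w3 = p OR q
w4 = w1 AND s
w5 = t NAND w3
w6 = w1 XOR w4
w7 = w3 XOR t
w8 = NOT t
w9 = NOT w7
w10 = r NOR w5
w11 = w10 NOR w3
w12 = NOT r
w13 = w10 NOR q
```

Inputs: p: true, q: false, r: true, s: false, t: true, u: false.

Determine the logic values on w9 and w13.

w3 = p OR q = true OR false = true
w5 = t NAND w3 = true NAND true = false
w7 = w3 XOR t = true XOR true = false
w9 = NOT w7 = NOT false = true
w10 = r NOR w5 = true NOR false = false
w13 = w10 NOR q = false NOR false = true

w9 = true  w13 = true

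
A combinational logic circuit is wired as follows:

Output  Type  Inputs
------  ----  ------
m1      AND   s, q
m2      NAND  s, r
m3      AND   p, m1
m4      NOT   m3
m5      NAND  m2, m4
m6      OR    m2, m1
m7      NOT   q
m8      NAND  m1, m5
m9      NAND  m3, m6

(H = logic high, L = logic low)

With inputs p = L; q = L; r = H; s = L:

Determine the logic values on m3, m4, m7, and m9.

m1 = s AND q = L AND L = L
m2 = s NAND r = L NAND H = H
m3 = p AND m1 = L AND L = L
m4 = NOT m3 = NOT L = H
m6 = m2 OR m1 = H OR L = H
m7 = NOT q = NOT L = H
m9 = m3 NAND m6 = L NAND H = H

m3 = L  m4 = H  m7 = H  m9 = H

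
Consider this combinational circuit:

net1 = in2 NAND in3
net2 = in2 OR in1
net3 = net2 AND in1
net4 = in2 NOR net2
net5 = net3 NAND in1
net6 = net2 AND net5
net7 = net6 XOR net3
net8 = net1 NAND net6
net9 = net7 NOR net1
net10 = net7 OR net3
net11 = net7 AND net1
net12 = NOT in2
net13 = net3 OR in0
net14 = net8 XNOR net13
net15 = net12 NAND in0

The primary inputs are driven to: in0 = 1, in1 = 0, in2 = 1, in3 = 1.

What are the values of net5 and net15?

net5 = 1  net15 = 1

net2 = in2 OR in1 = 1 OR 0 = 1
net3 = net2 AND in1 = 1 AND 0 = 0
net5 = net3 NAND in1 = 0 NAND 0 = 1
net12 = NOT in2 = NOT 1 = 0
net15 = net12 NAND in0 = 0 NAND 1 = 1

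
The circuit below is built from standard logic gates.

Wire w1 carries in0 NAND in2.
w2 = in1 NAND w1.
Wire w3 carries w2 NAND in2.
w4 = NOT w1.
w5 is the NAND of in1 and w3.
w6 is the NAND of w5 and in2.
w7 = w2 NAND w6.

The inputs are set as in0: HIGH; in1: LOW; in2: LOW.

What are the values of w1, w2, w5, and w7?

w1 = HIGH, w2 = HIGH, w5 = HIGH, w7 = LOW

w1 = in0 NAND in2 = HIGH NAND LOW = HIGH
w2 = in1 NAND w1 = LOW NAND HIGH = HIGH
w3 = w2 NAND in2 = HIGH NAND LOW = HIGH
w5 = in1 NAND w3 = LOW NAND HIGH = HIGH
w6 = w5 NAND in2 = HIGH NAND LOW = HIGH
w7 = w2 NAND w6 = HIGH NAND HIGH = LOW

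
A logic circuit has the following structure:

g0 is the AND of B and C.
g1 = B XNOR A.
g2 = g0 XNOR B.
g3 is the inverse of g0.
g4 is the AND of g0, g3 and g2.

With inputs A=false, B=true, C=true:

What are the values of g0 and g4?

g0 = B AND C = true AND true = true
g2 = g0 XNOR B = true XNOR true = true
g3 = NOT g0 = NOT true = false
g4 = g0 AND g3 AND g2 = true AND false AND true = false

g0 = true; g4 = false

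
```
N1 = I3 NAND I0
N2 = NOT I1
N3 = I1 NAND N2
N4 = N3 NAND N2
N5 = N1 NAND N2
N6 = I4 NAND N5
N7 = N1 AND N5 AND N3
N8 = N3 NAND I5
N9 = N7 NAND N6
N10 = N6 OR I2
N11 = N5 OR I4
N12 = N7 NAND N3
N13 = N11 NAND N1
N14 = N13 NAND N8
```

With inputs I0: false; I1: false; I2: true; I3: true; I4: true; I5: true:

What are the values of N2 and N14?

N2 = true, N14 = true

N1 = I3 NAND I0 = true NAND false = true
N2 = NOT I1 = NOT false = true
N3 = I1 NAND N2 = false NAND true = true
N5 = N1 NAND N2 = true NAND true = false
N8 = N3 NAND I5 = true NAND true = false
N11 = N5 OR I4 = false OR true = true
N13 = N11 NAND N1 = true NAND true = false
N14 = N13 NAND N8 = false NAND false = true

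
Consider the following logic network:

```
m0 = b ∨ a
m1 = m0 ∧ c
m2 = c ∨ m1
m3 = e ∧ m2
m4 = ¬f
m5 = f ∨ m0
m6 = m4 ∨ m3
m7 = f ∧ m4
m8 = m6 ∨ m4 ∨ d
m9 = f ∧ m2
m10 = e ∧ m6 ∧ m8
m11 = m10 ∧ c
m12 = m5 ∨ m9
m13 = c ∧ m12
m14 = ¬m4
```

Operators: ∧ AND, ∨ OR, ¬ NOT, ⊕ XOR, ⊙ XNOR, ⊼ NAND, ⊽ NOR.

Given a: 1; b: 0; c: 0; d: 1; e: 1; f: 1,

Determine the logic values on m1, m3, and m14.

m0 = b OR a = 0 OR 1 = 1
m1 = m0 AND c = 1 AND 0 = 0
m2 = c OR m1 = 0 OR 0 = 0
m3 = e AND m2 = 1 AND 0 = 0
m4 = NOT f = NOT 1 = 0
m14 = NOT m4 = NOT 0 = 1

m1 = 0, m3 = 0, m14 = 1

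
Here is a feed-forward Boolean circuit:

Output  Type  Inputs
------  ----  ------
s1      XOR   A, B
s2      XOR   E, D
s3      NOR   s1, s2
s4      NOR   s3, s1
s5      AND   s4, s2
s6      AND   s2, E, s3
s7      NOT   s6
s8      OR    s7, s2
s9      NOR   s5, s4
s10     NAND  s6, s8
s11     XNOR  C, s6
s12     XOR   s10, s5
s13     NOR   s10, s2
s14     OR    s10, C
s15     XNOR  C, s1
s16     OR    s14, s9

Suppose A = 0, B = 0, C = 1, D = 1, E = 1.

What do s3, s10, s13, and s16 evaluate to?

s3 = 1; s10 = 1; s13 = 0; s16 = 1

s1 = A XOR B = 0 XOR 0 = 0
s2 = E XOR D = 1 XOR 1 = 0
s3 = s1 NOR s2 = 0 NOR 0 = 1
s4 = s3 NOR s1 = 1 NOR 0 = 0
s5 = s4 AND s2 = 0 AND 0 = 0
s6 = s2 AND E AND s3 = 0 AND 1 AND 1 = 0
s7 = NOT s6 = NOT 0 = 1
s8 = s7 OR s2 = 1 OR 0 = 1
s9 = s5 NOR s4 = 0 NOR 0 = 1
s10 = s6 NAND s8 = 0 NAND 1 = 1
s13 = s10 NOR s2 = 1 NOR 0 = 0
s14 = s10 OR C = 1 OR 1 = 1
s16 = s14 OR s9 = 1 OR 1 = 1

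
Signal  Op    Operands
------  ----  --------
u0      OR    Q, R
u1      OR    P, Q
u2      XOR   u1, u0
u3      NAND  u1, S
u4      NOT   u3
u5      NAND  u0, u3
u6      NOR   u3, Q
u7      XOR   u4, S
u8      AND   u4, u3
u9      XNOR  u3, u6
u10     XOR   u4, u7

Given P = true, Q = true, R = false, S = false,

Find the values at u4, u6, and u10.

u1 = P OR Q = true OR true = true
u3 = u1 NAND S = true NAND false = true
u4 = NOT u3 = NOT true = false
u6 = u3 NOR Q = true NOR true = false
u7 = u4 XOR S = false XOR false = false
u10 = u4 XOR u7 = false XOR false = false

u4 = false, u6 = false, u10 = false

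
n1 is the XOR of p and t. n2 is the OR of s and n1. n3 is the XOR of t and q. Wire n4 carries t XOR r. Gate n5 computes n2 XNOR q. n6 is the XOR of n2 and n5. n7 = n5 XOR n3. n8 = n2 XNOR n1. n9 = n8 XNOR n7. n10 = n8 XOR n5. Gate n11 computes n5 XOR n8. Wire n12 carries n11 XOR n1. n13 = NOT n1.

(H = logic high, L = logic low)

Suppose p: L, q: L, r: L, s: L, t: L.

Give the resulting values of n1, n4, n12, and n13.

n1 = p XOR t = L XOR L = L
n2 = s OR n1 = L OR L = L
n4 = t XOR r = L XOR L = L
n5 = n2 XNOR q = L XNOR L = H
n8 = n2 XNOR n1 = L XNOR L = H
n11 = n5 XOR n8 = H XOR H = L
n12 = n11 XOR n1 = L XOR L = L
n13 = NOT n1 = NOT L = H

n1 = L  n4 = L  n12 = L  n13 = H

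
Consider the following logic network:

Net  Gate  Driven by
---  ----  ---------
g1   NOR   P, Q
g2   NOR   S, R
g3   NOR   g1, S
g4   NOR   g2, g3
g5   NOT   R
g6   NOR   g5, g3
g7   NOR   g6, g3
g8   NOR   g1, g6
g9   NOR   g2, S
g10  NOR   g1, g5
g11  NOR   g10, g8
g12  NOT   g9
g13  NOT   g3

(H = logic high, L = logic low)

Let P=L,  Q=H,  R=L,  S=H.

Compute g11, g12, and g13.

g1 = P NOR Q = L NOR H = L
g2 = S NOR R = H NOR L = L
g3 = g1 NOR S = L NOR H = L
g5 = NOT R = NOT L = H
g6 = g5 NOR g3 = H NOR L = L
g8 = g1 NOR g6 = L NOR L = H
g9 = g2 NOR S = L NOR H = L
g10 = g1 NOR g5 = L NOR H = L
g11 = g10 NOR g8 = L NOR H = L
g12 = NOT g9 = NOT L = H
g13 = NOT g3 = NOT L = H

g11 = L  g12 = H  g13 = H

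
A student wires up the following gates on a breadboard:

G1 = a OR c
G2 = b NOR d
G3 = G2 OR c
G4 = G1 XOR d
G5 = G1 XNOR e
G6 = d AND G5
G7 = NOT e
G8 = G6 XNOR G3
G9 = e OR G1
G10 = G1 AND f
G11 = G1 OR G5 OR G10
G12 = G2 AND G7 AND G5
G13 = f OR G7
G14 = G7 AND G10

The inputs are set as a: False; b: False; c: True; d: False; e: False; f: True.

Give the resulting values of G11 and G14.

G11 = True  G14 = True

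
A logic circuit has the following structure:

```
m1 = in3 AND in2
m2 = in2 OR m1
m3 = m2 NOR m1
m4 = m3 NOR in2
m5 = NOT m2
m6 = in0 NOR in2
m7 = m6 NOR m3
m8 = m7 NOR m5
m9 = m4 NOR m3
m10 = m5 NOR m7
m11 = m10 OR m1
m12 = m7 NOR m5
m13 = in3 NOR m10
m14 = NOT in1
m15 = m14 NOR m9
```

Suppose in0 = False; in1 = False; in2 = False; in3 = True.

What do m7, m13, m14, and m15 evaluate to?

m7 = False, m13 = False, m14 = True, m15 = False

m1 = in3 AND in2 = True AND False = False
m2 = in2 OR m1 = False OR False = False
m3 = m2 NOR m1 = False NOR False = True
m4 = m3 NOR in2 = True NOR False = False
m5 = NOT m2 = NOT False = True
m6 = in0 NOR in2 = False NOR False = True
m7 = m6 NOR m3 = True NOR True = False
m9 = m4 NOR m3 = False NOR True = False
m10 = m5 NOR m7 = True NOR False = False
m13 = in3 NOR m10 = True NOR False = False
m14 = NOT in1 = NOT False = True
m15 = m14 NOR m9 = True NOR False = False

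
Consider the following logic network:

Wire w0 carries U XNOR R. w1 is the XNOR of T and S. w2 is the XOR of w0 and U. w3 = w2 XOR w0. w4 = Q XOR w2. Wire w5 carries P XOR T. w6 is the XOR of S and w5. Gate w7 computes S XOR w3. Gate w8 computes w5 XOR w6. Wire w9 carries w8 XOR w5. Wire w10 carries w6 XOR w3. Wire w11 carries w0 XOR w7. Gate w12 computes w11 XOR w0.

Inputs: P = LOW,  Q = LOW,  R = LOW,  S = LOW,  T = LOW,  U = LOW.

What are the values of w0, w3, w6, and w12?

w0 = HIGH, w3 = LOW, w6 = LOW, w12 = LOW

w0 = U XNOR R = LOW XNOR LOW = HIGH
w2 = w0 XOR U = HIGH XOR LOW = HIGH
w3 = w2 XOR w0 = HIGH XOR HIGH = LOW
w5 = P XOR T = LOW XOR LOW = LOW
w6 = S XOR w5 = LOW XOR LOW = LOW
w7 = S XOR w3 = LOW XOR LOW = LOW
w11 = w0 XOR w7 = HIGH XOR LOW = HIGH
w12 = w11 XOR w0 = HIGH XOR HIGH = LOW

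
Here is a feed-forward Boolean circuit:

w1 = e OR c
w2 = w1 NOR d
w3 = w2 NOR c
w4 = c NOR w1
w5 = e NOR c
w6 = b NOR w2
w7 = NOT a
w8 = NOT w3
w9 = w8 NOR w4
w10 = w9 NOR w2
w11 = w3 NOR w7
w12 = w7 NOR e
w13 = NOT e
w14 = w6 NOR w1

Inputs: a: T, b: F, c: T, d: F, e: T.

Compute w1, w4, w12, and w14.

w1 = T  w4 = F  w12 = F  w14 = F

w1 = e OR c = T OR T = T
w2 = w1 NOR d = T NOR F = F
w4 = c NOR w1 = T NOR T = F
w6 = b NOR w2 = F NOR F = T
w7 = NOT a = NOT T = F
w12 = w7 NOR e = F NOR T = F
w14 = w6 NOR w1 = T NOR T = F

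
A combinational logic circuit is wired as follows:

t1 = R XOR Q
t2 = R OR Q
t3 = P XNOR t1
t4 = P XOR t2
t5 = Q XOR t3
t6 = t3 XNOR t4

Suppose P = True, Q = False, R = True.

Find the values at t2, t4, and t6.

t1 = R XOR Q = True XOR False = True
t2 = R OR Q = True OR False = True
t3 = P XNOR t1 = True XNOR True = True
t4 = P XOR t2 = True XOR True = False
t6 = t3 XNOR t4 = True XNOR False = False

t2 = True; t4 = False; t6 = False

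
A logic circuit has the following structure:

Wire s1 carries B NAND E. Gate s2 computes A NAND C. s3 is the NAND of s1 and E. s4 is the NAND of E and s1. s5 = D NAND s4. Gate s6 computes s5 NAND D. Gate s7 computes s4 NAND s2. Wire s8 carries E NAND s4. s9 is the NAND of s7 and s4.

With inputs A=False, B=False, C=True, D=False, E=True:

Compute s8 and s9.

s1 = B NAND E = False NAND True = True
s2 = A NAND C = False NAND True = True
s4 = E NAND s1 = True NAND True = False
s7 = s4 NAND s2 = False NAND True = True
s8 = E NAND s4 = True NAND False = True
s9 = s7 NAND s4 = True NAND False = True

s8 = True  s9 = True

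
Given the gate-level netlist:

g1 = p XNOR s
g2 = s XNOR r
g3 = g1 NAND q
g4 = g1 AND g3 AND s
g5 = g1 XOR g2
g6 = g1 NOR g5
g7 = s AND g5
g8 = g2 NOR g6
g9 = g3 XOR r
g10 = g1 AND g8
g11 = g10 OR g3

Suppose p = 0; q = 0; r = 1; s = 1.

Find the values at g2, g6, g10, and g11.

g1 = p XNOR s = 0 XNOR 1 = 0
g2 = s XNOR r = 1 XNOR 1 = 1
g3 = g1 NAND q = 0 NAND 0 = 1
g5 = g1 XOR g2 = 0 XOR 1 = 1
g6 = g1 NOR g5 = 0 NOR 1 = 0
g8 = g2 NOR g6 = 1 NOR 0 = 0
g10 = g1 AND g8 = 0 AND 0 = 0
g11 = g10 OR g3 = 0 OR 1 = 1

g2 = 1  g6 = 0  g10 = 0  g11 = 1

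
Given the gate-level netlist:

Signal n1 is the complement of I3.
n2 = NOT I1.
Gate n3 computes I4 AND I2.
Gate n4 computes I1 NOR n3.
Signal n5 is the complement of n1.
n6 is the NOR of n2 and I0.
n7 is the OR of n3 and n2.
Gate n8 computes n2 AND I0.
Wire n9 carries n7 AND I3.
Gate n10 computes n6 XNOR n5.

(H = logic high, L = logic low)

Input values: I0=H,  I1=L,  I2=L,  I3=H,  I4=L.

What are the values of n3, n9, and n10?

n1 = NOT I3 = NOT H = L
n2 = NOT I1 = NOT L = H
n3 = I4 AND I2 = L AND L = L
n5 = NOT n1 = NOT L = H
n6 = n2 NOR I0 = H NOR H = L
n7 = n3 OR n2 = L OR H = H
n9 = n7 AND I3 = H AND H = H
n10 = n6 XNOR n5 = L XNOR H = L

n3 = L; n9 = H; n10 = L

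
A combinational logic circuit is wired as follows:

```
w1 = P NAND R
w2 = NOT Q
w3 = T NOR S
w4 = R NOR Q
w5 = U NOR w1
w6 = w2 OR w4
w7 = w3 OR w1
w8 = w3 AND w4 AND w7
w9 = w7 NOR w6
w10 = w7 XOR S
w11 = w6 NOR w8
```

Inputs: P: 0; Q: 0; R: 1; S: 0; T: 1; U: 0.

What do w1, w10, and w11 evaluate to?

w1 = 1, w10 = 1, w11 = 0

w1 = P NAND R = 0 NAND 1 = 1
w2 = NOT Q = NOT 0 = 1
w3 = T NOR S = 1 NOR 0 = 0
w4 = R NOR Q = 1 NOR 0 = 0
w6 = w2 OR w4 = 1 OR 0 = 1
w7 = w3 OR w1 = 0 OR 1 = 1
w8 = w3 AND w4 AND w7 = 0 AND 0 AND 1 = 0
w10 = w7 XOR S = 1 XOR 0 = 1
w11 = w6 NOR w8 = 1 NOR 0 = 0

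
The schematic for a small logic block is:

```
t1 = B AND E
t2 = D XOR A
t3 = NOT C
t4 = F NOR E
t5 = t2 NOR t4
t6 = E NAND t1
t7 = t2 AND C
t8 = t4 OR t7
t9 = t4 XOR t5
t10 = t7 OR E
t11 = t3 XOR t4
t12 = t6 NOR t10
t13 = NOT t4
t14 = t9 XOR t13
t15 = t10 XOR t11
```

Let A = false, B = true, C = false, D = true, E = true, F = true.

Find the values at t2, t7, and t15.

t2 = D XOR A = true XOR false = true
t3 = NOT C = NOT false = true
t4 = F NOR E = true NOR true = false
t7 = t2 AND C = true AND false = false
t10 = t7 OR E = false OR true = true
t11 = t3 XOR t4 = true XOR false = true
t15 = t10 XOR t11 = true XOR true = false

t2 = true; t7 = false; t15 = false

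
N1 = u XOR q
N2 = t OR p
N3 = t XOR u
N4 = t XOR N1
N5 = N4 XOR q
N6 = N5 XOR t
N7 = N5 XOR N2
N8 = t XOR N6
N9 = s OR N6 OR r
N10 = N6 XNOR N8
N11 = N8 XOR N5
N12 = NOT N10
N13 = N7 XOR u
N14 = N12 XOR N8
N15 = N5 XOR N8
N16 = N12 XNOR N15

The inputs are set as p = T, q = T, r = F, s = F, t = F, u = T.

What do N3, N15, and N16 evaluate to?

N1 = u XOR q = T XOR T = F
N3 = t XOR u = F XOR T = T
N4 = t XOR N1 = F XOR F = F
N5 = N4 XOR q = F XOR T = T
N6 = N5 XOR t = T XOR F = T
N8 = t XOR N6 = F XOR T = T
N10 = N6 XNOR N8 = T XNOR T = T
N12 = NOT N10 = NOT T = F
N15 = N5 XOR N8 = T XOR T = F
N16 = N12 XNOR N15 = F XNOR F = T

N3 = T, N15 = F, N16 = T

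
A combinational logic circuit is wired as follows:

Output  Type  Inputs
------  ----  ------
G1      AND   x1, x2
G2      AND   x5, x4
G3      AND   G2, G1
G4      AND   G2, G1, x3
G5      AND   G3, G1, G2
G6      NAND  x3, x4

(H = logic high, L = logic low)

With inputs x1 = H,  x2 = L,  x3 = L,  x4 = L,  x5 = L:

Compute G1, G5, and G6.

G1 = L, G5 = L, G6 = H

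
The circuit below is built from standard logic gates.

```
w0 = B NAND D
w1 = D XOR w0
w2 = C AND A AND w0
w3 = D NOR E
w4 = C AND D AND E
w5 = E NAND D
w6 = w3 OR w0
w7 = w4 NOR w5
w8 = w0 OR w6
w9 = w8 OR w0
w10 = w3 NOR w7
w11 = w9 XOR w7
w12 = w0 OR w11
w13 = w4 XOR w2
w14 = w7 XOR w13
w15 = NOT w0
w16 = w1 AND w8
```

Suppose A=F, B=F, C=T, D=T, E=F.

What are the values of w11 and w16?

w0 = B NAND D = F NAND T = T
w1 = D XOR w0 = T XOR T = F
w3 = D NOR E = T NOR F = F
w4 = C AND D AND E = T AND T AND F = F
w5 = E NAND D = F NAND T = T
w6 = w3 OR w0 = F OR T = T
w7 = w4 NOR w5 = F NOR T = F
w8 = w0 OR w6 = T OR T = T
w9 = w8 OR w0 = T OR T = T
w11 = w9 XOR w7 = T XOR F = T
w16 = w1 AND w8 = F AND T = F

w11 = T, w16 = F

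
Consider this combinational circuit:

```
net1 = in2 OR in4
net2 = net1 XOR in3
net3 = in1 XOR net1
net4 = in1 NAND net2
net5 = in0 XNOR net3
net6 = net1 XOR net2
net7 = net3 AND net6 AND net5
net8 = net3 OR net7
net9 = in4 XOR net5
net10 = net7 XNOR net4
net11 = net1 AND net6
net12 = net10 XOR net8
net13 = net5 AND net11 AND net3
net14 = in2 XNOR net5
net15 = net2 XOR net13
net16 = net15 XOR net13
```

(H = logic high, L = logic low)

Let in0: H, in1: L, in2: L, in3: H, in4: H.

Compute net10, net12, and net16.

net10 = H, net12 = L, net16 = L

net1 = in2 OR in4 = L OR H = H
net2 = net1 XOR in3 = H XOR H = L
net3 = in1 XOR net1 = L XOR H = H
net4 = in1 NAND net2 = L NAND L = H
net5 = in0 XNOR net3 = H XNOR H = H
net6 = net1 XOR net2 = H XOR L = H
net7 = net3 AND net6 AND net5 = H AND H AND H = H
net8 = net3 OR net7 = H OR H = H
net10 = net7 XNOR net4 = H XNOR H = H
net11 = net1 AND net6 = H AND H = H
net12 = net10 XOR net8 = H XOR H = L
net13 = net5 AND net11 AND net3 = H AND H AND H = H
net15 = net2 XOR net13 = L XOR H = H
net16 = net15 XOR net13 = H XOR H = L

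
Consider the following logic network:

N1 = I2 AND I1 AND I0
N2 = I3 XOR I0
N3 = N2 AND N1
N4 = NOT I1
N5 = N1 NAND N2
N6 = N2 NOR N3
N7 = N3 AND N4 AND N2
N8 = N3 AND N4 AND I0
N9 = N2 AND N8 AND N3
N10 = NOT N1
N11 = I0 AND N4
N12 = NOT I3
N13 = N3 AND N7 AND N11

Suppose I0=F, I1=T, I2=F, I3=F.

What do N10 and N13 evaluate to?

N1 = I2 AND I1 AND I0 = F AND T AND F = F
N2 = I3 XOR I0 = F XOR F = F
N3 = N2 AND N1 = F AND F = F
N4 = NOT I1 = NOT T = F
N7 = N3 AND N4 AND N2 = F AND F AND F = F
N10 = NOT N1 = NOT F = T
N11 = I0 AND N4 = F AND F = F
N13 = N3 AND N7 AND N11 = F AND F AND F = F

N10 = T, N13 = F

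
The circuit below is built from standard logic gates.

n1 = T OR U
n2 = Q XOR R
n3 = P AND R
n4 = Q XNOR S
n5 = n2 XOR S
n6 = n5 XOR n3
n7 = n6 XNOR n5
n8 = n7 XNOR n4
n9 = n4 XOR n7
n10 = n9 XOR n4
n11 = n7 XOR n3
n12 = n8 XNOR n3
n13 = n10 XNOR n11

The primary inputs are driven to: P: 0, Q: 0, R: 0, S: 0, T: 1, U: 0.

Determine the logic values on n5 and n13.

n5 = 0  n13 = 1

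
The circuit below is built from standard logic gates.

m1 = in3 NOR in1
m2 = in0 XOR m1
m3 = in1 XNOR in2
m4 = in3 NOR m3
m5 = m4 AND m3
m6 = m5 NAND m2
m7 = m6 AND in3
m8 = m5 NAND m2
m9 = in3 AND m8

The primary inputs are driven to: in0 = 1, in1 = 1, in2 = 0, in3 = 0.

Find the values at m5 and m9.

m1 = in3 NOR in1 = 0 NOR 1 = 0
m2 = in0 XOR m1 = 1 XOR 0 = 1
m3 = in1 XNOR in2 = 1 XNOR 0 = 0
m4 = in3 NOR m3 = 0 NOR 0 = 1
m5 = m4 AND m3 = 1 AND 0 = 0
m8 = m5 NAND m2 = 0 NAND 1 = 1
m9 = in3 AND m8 = 0 AND 1 = 0

m5 = 0  m9 = 0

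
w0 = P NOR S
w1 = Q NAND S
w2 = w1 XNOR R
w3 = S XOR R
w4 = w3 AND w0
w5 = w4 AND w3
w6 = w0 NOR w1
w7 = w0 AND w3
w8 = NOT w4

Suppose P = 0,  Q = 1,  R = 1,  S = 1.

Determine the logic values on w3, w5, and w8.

w3 = 0, w5 = 0, w8 = 1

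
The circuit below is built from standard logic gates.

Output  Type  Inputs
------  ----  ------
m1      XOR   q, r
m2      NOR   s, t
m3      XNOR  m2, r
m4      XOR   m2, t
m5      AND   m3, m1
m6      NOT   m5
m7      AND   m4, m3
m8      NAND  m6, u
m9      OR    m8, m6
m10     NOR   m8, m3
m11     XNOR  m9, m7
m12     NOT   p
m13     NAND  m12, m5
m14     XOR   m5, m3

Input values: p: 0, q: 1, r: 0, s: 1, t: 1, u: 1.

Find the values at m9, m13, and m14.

m1 = q XOR r = 1 XOR 0 = 1
m2 = s NOR t = 1 NOR 1 = 0
m3 = m2 XNOR r = 0 XNOR 0 = 1
m5 = m3 AND m1 = 1 AND 1 = 1
m6 = NOT m5 = NOT 1 = 0
m8 = m6 NAND u = 0 NAND 1 = 1
m9 = m8 OR m6 = 1 OR 0 = 1
m12 = NOT p = NOT 0 = 1
m13 = m12 NAND m5 = 1 NAND 1 = 0
m14 = m5 XOR m3 = 1 XOR 1 = 0

m9 = 1; m13 = 0; m14 = 0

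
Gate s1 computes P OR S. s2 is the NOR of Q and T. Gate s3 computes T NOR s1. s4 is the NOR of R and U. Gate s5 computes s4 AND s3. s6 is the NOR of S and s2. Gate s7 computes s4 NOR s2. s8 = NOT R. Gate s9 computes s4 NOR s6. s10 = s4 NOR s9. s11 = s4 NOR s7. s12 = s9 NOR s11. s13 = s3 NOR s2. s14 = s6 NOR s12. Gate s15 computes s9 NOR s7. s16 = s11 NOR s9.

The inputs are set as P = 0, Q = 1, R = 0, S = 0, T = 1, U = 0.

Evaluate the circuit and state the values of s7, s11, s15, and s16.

s7 = 0, s11 = 0, s15 = 1, s16 = 1

s2 = Q NOR T = 1 NOR 1 = 0
s4 = R NOR U = 0 NOR 0 = 1
s6 = S NOR s2 = 0 NOR 0 = 1
s7 = s4 NOR s2 = 1 NOR 0 = 0
s9 = s4 NOR s6 = 1 NOR 1 = 0
s11 = s4 NOR s7 = 1 NOR 0 = 0
s15 = s9 NOR s7 = 0 NOR 0 = 1
s16 = s11 NOR s9 = 0 NOR 0 = 1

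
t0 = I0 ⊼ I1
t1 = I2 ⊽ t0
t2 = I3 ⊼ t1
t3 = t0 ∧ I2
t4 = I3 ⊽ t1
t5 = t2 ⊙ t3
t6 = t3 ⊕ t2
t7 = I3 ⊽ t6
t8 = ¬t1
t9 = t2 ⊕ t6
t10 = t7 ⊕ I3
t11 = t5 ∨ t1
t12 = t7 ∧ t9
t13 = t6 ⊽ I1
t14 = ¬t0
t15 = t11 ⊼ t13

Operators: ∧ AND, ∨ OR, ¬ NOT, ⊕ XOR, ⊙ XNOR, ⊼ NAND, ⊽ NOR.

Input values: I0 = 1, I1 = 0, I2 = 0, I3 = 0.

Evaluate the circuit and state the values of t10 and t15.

t10 = 0, t15 = 1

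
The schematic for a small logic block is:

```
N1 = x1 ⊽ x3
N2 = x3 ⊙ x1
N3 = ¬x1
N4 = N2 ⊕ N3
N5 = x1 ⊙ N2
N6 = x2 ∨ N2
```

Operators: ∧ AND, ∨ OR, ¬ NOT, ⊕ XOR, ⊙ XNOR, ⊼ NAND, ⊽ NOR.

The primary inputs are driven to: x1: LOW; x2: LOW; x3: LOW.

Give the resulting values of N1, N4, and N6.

N1 = HIGH  N4 = LOW  N6 = HIGH

N1 = x1 NOR x3 = LOW NOR LOW = HIGH
N2 = x3 XNOR x1 = LOW XNOR LOW = HIGH
N3 = NOT x1 = NOT LOW = HIGH
N4 = N2 XOR N3 = HIGH XOR HIGH = LOW
N6 = x2 OR N2 = LOW OR HIGH = HIGH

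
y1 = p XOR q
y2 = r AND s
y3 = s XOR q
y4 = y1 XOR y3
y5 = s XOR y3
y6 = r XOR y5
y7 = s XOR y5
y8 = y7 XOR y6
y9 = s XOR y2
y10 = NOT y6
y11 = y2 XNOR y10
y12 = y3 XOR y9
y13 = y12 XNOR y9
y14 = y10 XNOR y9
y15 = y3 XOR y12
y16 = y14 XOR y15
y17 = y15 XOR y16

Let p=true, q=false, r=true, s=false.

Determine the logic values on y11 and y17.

y2 = r AND s = true AND false = false
y3 = s XOR q = false XOR false = false
y5 = s XOR y3 = false XOR false = false
y6 = r XOR y5 = true XOR false = true
y9 = s XOR y2 = false XOR false = false
y10 = NOT y6 = NOT true = false
y11 = y2 XNOR y10 = false XNOR false = true
y12 = y3 XOR y9 = false XOR false = false
y14 = y10 XNOR y9 = false XNOR false = true
y15 = y3 XOR y12 = false XOR false = false
y16 = y14 XOR y15 = true XOR false = true
y17 = y15 XOR y16 = false XOR true = true

y11 = true, y17 = true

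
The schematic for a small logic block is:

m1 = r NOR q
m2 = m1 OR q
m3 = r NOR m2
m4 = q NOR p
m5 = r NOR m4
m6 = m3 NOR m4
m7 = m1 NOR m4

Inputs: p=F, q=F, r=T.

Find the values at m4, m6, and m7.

m1 = r NOR q = T NOR F = F
m2 = m1 OR q = F OR F = F
m3 = r NOR m2 = T NOR F = F
m4 = q NOR p = F NOR F = T
m6 = m3 NOR m4 = F NOR T = F
m7 = m1 NOR m4 = F NOR T = F

m4 = T, m6 = F, m7 = F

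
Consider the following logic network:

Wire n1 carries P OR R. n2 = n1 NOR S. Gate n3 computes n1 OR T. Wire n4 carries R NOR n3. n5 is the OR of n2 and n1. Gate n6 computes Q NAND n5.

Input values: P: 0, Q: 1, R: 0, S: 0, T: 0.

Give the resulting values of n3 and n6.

n3 = 0, n6 = 0

n1 = P OR R = 0 OR 0 = 0
n2 = n1 NOR S = 0 NOR 0 = 1
n3 = n1 OR T = 0 OR 0 = 0
n5 = n2 OR n1 = 1 OR 0 = 1
n6 = Q NAND n5 = 1 NAND 1 = 0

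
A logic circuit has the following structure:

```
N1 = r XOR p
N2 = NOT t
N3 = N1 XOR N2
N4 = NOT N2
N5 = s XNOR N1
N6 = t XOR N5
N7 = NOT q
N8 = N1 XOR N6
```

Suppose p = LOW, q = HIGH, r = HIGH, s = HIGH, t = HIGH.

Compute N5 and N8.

N5 = HIGH, N8 = HIGH

N1 = r XOR p = HIGH XOR LOW = HIGH
N5 = s XNOR N1 = HIGH XNOR HIGH = HIGH
N6 = t XOR N5 = HIGH XOR HIGH = LOW
N8 = N1 XOR N6 = HIGH XOR LOW = HIGH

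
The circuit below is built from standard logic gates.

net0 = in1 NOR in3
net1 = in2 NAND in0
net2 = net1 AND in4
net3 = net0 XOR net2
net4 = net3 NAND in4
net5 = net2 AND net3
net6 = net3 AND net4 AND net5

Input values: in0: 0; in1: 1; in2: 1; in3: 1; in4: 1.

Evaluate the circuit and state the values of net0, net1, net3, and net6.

net0 = 0, net1 = 1, net3 = 1, net6 = 0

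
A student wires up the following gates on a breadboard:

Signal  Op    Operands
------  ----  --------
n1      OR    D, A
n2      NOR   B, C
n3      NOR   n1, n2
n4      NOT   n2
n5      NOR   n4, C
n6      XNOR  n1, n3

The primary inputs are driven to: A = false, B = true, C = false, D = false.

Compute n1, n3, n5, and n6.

n1 = D OR A = false OR false = false
n2 = B NOR C = true NOR false = false
n3 = n1 NOR n2 = false NOR false = true
n4 = NOT n2 = NOT false = true
n5 = n4 NOR C = true NOR false = false
n6 = n1 XNOR n3 = false XNOR true = false

n1 = false, n3 = true, n5 = false, n6 = false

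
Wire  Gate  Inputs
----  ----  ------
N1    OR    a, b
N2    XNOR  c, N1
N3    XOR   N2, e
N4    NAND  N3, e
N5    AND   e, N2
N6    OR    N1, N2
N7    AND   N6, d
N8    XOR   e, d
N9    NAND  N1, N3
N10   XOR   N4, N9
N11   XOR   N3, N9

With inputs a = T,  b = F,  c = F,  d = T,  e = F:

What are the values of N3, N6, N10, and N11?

N3 = F  N6 = T  N10 = F  N11 = T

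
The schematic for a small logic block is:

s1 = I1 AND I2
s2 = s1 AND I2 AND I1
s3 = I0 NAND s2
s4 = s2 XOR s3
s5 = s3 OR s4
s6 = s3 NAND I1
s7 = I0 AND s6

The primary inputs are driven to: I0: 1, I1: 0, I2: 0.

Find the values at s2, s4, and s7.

s1 = I1 AND I2 = 0 AND 0 = 0
s2 = s1 AND I2 AND I1 = 0 AND 0 AND 0 = 0
s3 = I0 NAND s2 = 1 NAND 0 = 1
s4 = s2 XOR s3 = 0 XOR 1 = 1
s6 = s3 NAND I1 = 1 NAND 0 = 1
s7 = I0 AND s6 = 1 AND 1 = 1

s2 = 0; s4 = 1; s7 = 1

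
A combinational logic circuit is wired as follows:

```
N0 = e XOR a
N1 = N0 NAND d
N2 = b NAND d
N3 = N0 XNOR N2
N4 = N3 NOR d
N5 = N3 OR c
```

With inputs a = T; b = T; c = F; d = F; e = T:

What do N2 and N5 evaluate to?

N2 = T, N5 = F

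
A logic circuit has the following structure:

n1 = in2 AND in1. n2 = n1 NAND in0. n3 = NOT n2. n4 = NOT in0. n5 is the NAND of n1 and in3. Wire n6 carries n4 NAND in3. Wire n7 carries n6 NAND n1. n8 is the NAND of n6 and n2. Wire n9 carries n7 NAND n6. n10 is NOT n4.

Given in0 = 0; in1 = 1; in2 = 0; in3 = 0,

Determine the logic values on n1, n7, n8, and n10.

n1 = 0  n7 = 1  n8 = 0  n10 = 0

n1 = in2 AND in1 = 0 AND 1 = 0
n2 = n1 NAND in0 = 0 NAND 0 = 1
n4 = NOT in0 = NOT 0 = 1
n6 = n4 NAND in3 = 1 NAND 0 = 1
n7 = n6 NAND n1 = 1 NAND 0 = 1
n8 = n6 NAND n2 = 1 NAND 1 = 0
n10 = NOT n4 = NOT 1 = 0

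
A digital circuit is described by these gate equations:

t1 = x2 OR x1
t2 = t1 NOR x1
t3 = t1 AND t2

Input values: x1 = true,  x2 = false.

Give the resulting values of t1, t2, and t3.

t1 = x2 OR x1 = false OR true = true
t2 = t1 NOR x1 = true NOR true = false
t3 = t1 AND t2 = true AND false = false

t1 = true, t2 = false, t3 = false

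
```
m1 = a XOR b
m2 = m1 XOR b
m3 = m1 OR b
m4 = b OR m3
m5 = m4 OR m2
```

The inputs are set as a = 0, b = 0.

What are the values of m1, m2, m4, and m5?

m1 = a XOR b = 0 XOR 0 = 0
m2 = m1 XOR b = 0 XOR 0 = 0
m3 = m1 OR b = 0 OR 0 = 0
m4 = b OR m3 = 0 OR 0 = 0
m5 = m4 OR m2 = 0 OR 0 = 0

m1 = 0; m2 = 0; m4 = 0; m5 = 0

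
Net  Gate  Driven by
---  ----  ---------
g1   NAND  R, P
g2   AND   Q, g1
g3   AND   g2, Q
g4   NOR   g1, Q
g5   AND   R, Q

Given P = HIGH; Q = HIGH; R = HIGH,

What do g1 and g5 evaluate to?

g1 = LOW, g5 = HIGH

g1 = R NAND P = HIGH NAND HIGH = LOW
g5 = R AND Q = HIGH AND HIGH = HIGH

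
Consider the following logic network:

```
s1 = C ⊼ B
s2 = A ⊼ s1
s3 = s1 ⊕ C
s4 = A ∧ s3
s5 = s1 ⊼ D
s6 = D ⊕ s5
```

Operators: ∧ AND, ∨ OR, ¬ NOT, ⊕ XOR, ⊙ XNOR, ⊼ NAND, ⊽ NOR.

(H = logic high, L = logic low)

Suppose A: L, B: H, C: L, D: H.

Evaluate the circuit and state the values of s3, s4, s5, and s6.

s1 = C NAND B = L NAND H = H
s3 = s1 XOR C = H XOR L = H
s4 = A AND s3 = L AND H = L
s5 = s1 NAND D = H NAND H = L
s6 = D XOR s5 = H XOR L = H

s3 = H, s4 = L, s5 = L, s6 = H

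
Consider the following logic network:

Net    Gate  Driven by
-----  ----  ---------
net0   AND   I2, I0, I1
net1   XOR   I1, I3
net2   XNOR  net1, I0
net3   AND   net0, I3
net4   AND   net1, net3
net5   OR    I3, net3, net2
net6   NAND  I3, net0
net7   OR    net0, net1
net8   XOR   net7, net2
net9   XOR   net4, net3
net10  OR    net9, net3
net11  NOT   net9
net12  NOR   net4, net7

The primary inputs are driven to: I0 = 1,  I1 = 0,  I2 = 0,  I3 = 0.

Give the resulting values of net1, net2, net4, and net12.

net0 = I2 AND I0 AND I1 = 0 AND 1 AND 0 = 0
net1 = I1 XOR I3 = 0 XOR 0 = 0
net2 = net1 XNOR I0 = 0 XNOR 1 = 0
net3 = net0 AND I3 = 0 AND 0 = 0
net4 = net1 AND net3 = 0 AND 0 = 0
net7 = net0 OR net1 = 0 OR 0 = 0
net12 = net4 NOR net7 = 0 NOR 0 = 1

net1 = 0, net2 = 0, net4 = 0, net12 = 1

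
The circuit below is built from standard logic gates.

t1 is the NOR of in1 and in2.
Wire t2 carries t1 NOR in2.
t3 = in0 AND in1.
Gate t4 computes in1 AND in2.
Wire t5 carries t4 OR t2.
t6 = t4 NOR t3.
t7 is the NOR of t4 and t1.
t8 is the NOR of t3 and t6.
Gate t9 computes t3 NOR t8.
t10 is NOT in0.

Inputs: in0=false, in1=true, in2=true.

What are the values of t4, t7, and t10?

t1 = in1 NOR in2 = true NOR true = false
t4 = in1 AND in2 = true AND true = true
t7 = t4 NOR t1 = true NOR false = false
t10 = NOT in0 = NOT false = true

t4 = true, t7 = false, t10 = true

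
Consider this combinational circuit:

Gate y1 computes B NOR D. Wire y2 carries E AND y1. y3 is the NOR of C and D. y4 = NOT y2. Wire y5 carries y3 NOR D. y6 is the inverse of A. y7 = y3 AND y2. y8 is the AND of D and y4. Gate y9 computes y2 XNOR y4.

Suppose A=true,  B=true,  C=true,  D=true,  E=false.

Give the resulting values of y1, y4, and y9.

y1 = B NOR D = true NOR true = false
y2 = E AND y1 = false AND false = false
y4 = NOT y2 = NOT false = true
y9 = y2 XNOR y4 = false XNOR true = false

y1 = false  y4 = true  y9 = false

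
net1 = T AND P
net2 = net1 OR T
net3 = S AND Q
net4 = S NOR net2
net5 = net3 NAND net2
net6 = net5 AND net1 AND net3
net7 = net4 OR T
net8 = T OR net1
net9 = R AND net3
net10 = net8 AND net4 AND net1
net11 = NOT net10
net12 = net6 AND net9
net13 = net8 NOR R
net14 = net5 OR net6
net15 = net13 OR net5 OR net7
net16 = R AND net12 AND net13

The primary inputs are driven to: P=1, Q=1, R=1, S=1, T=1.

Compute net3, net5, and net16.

net3 = 1; net5 = 0; net16 = 0

net1 = T AND P = 1 AND 1 = 1
net2 = net1 OR T = 1 OR 1 = 1
net3 = S AND Q = 1 AND 1 = 1
net5 = net3 NAND net2 = 1 NAND 1 = 0
net6 = net5 AND net1 AND net3 = 0 AND 1 AND 1 = 0
net8 = T OR net1 = 1 OR 1 = 1
net9 = R AND net3 = 1 AND 1 = 1
net12 = net6 AND net9 = 0 AND 1 = 0
net13 = net8 NOR R = 1 NOR 1 = 0
net16 = R AND net12 AND net13 = 1 AND 0 AND 0 = 0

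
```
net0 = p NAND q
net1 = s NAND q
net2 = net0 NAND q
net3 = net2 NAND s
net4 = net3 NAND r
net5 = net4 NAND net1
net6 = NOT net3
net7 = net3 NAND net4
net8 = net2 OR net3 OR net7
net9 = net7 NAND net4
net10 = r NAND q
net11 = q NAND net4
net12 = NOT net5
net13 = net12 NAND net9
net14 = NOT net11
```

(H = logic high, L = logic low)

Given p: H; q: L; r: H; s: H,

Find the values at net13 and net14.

net13 = H  net14 = L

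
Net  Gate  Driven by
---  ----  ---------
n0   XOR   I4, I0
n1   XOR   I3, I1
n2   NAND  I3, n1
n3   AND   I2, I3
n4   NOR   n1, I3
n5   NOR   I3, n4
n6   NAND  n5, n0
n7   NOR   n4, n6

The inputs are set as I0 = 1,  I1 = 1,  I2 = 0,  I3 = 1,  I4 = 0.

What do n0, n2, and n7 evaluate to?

n0 = 1, n2 = 1, n7 = 0

n0 = I4 XOR I0 = 0 XOR 1 = 1
n1 = I3 XOR I1 = 1 XOR 1 = 0
n2 = I3 NAND n1 = 1 NAND 0 = 1
n4 = n1 NOR I3 = 0 NOR 1 = 0
n5 = I3 NOR n4 = 1 NOR 0 = 0
n6 = n5 NAND n0 = 0 NAND 1 = 1
n7 = n4 NOR n6 = 0 NOR 1 = 0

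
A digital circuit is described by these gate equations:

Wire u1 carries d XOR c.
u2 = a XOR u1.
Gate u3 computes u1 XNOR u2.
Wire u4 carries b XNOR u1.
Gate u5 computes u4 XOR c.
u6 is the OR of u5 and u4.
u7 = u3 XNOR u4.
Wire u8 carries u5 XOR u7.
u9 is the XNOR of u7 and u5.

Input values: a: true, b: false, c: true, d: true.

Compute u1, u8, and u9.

u1 = false, u8 = false, u9 = true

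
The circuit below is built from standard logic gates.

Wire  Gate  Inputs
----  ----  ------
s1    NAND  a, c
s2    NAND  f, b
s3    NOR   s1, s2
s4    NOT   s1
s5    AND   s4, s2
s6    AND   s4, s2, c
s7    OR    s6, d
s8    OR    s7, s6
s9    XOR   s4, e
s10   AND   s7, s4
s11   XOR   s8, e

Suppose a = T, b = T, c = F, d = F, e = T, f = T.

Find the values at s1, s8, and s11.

s1 = T, s8 = F, s11 = T

s1 = a NAND c = T NAND F = T
s2 = f NAND b = T NAND T = F
s4 = NOT s1 = NOT T = F
s6 = s4 AND s2 AND c = F AND F AND F = F
s7 = s6 OR d = F OR F = F
s8 = s7 OR s6 = F OR F = F
s11 = s8 XOR e = F XOR T = T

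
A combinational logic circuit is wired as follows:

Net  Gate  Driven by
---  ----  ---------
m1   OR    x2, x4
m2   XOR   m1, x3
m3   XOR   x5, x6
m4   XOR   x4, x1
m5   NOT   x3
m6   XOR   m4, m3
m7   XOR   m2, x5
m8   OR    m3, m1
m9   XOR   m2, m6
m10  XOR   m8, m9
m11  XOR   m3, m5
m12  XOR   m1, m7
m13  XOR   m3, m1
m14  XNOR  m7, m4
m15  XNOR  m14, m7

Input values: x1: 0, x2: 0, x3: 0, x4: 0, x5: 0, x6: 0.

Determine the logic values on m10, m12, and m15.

m1 = x2 OR x4 = 0 OR 0 = 0
m2 = m1 XOR x3 = 0 XOR 0 = 0
m3 = x5 XOR x6 = 0 XOR 0 = 0
m4 = x4 XOR x1 = 0 XOR 0 = 0
m6 = m4 XOR m3 = 0 XOR 0 = 0
m7 = m2 XOR x5 = 0 XOR 0 = 0
m8 = m3 OR m1 = 0 OR 0 = 0
m9 = m2 XOR m6 = 0 XOR 0 = 0
m10 = m8 XOR m9 = 0 XOR 0 = 0
m12 = m1 XOR m7 = 0 XOR 0 = 0
m14 = m7 XNOR m4 = 0 XNOR 0 = 1
m15 = m14 XNOR m7 = 1 XNOR 0 = 0

m10 = 0; m12 = 0; m15 = 0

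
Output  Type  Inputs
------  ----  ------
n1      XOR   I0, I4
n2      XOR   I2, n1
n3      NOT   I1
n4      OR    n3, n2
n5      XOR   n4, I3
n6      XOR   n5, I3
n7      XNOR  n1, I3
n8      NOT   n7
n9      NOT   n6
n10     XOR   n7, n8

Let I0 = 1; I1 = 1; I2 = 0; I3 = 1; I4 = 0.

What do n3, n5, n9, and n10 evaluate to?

n3 = 0  n5 = 0  n9 = 0  n10 = 1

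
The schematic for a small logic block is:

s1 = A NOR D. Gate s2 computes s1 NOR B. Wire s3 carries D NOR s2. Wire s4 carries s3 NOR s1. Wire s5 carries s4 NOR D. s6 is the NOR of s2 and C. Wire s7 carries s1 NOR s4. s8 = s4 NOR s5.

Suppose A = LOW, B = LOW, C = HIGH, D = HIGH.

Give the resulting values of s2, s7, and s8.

s2 = HIGH, s7 = LOW, s8 = LOW

s1 = A NOR D = LOW NOR HIGH = LOW
s2 = s1 NOR B = LOW NOR LOW = HIGH
s3 = D NOR s2 = HIGH NOR HIGH = LOW
s4 = s3 NOR s1 = LOW NOR LOW = HIGH
s5 = s4 NOR D = HIGH NOR HIGH = LOW
s7 = s1 NOR s4 = LOW NOR HIGH = LOW
s8 = s4 NOR s5 = HIGH NOR LOW = LOW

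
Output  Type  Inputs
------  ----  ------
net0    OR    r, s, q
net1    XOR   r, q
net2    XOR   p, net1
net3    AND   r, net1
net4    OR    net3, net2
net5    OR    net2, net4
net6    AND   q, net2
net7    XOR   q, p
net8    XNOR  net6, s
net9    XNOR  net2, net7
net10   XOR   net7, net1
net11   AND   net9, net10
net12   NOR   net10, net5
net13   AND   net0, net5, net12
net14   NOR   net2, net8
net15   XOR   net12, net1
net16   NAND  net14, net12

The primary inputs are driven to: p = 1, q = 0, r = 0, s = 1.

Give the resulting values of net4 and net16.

net4 = 1; net16 = 1

net1 = r XOR q = 0 XOR 0 = 0
net2 = p XOR net1 = 1 XOR 0 = 1
net3 = r AND net1 = 0 AND 0 = 0
net4 = net3 OR net2 = 0 OR 1 = 1
net5 = net2 OR net4 = 1 OR 1 = 1
net6 = q AND net2 = 0 AND 1 = 0
net7 = q XOR p = 0 XOR 1 = 1
net8 = net6 XNOR s = 0 XNOR 1 = 0
net10 = net7 XOR net1 = 1 XOR 0 = 1
net12 = net10 NOR net5 = 1 NOR 1 = 0
net14 = net2 NOR net8 = 1 NOR 0 = 0
net16 = net14 NAND net12 = 0 NAND 0 = 1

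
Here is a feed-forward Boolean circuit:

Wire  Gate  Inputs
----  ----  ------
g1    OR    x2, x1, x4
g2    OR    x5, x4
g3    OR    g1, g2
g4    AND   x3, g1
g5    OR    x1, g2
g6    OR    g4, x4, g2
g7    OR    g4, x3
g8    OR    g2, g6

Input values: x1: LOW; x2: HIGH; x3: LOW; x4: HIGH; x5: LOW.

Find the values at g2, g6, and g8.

g1 = x2 OR x1 OR x4 = HIGH OR LOW OR HIGH = HIGH
g2 = x5 OR x4 = LOW OR HIGH = HIGH
g4 = x3 AND g1 = LOW AND HIGH = LOW
g6 = g4 OR x4 OR g2 = LOW OR HIGH OR HIGH = HIGH
g8 = g2 OR g6 = HIGH OR HIGH = HIGH

g2 = HIGH  g6 = HIGH  g8 = HIGH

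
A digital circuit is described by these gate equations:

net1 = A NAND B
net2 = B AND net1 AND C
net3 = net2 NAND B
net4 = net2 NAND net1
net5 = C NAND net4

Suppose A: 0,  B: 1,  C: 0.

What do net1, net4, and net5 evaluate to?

net1 = A NAND B = 0 NAND 1 = 1
net2 = B AND net1 AND C = 1 AND 1 AND 0 = 0
net4 = net2 NAND net1 = 0 NAND 1 = 1
net5 = C NAND net4 = 0 NAND 1 = 1

net1 = 1, net4 = 1, net5 = 1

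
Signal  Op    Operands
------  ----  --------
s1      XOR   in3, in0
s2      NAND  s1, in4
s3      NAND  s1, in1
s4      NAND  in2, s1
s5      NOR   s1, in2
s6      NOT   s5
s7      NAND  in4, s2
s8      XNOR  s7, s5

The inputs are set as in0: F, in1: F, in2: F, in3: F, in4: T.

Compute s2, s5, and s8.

s2 = T  s5 = T  s8 = F

s1 = in3 XOR in0 = F XOR F = F
s2 = s1 NAND in4 = F NAND T = T
s5 = s1 NOR in2 = F NOR F = T
s7 = in4 NAND s2 = T NAND T = F
s8 = s7 XNOR s5 = F XNOR T = F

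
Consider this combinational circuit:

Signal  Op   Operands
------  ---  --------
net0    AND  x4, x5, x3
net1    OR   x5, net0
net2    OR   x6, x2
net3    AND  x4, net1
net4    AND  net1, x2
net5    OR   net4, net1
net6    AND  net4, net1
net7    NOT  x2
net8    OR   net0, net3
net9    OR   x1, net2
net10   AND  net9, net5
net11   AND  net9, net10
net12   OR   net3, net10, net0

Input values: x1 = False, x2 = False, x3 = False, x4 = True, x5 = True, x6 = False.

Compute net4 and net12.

net4 = False, net12 = True

net0 = x4 AND x5 AND x3 = True AND True AND False = False
net1 = x5 OR net0 = True OR False = True
net2 = x6 OR x2 = False OR False = False
net3 = x4 AND net1 = True AND True = True
net4 = net1 AND x2 = True AND False = False
net5 = net4 OR net1 = False OR True = True
net9 = x1 OR net2 = False OR False = False
net10 = net9 AND net5 = False AND True = False
net12 = net3 OR net10 OR net0 = True OR False OR False = True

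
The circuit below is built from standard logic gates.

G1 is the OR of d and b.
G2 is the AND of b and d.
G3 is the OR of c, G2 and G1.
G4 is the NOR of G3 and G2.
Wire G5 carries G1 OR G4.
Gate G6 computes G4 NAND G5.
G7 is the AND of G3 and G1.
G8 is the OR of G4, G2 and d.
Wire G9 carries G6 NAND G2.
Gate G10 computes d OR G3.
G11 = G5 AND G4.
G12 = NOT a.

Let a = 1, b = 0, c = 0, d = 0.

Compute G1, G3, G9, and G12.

G1 = 0, G3 = 0, G9 = 1, G12 = 0

G1 = d OR b = 0 OR 0 = 0
G2 = b AND d = 0 AND 0 = 0
G3 = c OR G2 OR G1 = 0 OR 0 OR 0 = 0
G4 = G3 NOR G2 = 0 NOR 0 = 1
G5 = G1 OR G4 = 0 OR 1 = 1
G6 = G4 NAND G5 = 1 NAND 1 = 0
G9 = G6 NAND G2 = 0 NAND 0 = 1
G12 = NOT a = NOT 1 = 0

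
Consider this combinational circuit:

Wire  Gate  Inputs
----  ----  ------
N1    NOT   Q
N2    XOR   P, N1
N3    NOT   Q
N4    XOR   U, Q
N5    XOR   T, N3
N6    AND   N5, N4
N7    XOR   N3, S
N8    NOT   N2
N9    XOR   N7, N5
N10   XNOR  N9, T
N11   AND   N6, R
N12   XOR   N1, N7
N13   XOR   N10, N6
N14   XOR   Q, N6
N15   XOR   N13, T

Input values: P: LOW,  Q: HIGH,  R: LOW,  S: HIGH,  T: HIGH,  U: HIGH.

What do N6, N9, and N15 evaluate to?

N3 = NOT Q = NOT HIGH = LOW
N4 = U XOR Q = HIGH XOR HIGH = LOW
N5 = T XOR N3 = HIGH XOR LOW = HIGH
N6 = N5 AND N4 = HIGH AND LOW = LOW
N7 = N3 XOR S = LOW XOR HIGH = HIGH
N9 = N7 XOR N5 = HIGH XOR HIGH = LOW
N10 = N9 XNOR T = LOW XNOR HIGH = LOW
N13 = N10 XOR N6 = LOW XOR LOW = LOW
N15 = N13 XOR T = LOW XOR HIGH = HIGH

N6 = LOW; N9 = LOW; N15 = HIGH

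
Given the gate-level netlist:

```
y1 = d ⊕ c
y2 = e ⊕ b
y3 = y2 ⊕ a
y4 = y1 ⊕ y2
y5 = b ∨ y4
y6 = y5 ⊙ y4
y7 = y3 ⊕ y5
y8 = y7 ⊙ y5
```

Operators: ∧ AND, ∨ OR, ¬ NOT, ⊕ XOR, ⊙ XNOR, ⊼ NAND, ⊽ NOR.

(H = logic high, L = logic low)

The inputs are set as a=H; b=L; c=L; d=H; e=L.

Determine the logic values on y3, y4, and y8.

y3 = H; y4 = H; y8 = L

y1 = d XOR c = H XOR L = H
y2 = e XOR b = L XOR L = L
y3 = y2 XOR a = L XOR H = H
y4 = y1 XOR y2 = H XOR L = H
y5 = b OR y4 = L OR H = H
y7 = y3 XOR y5 = H XOR H = L
y8 = y7 XNOR y5 = L XNOR H = L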